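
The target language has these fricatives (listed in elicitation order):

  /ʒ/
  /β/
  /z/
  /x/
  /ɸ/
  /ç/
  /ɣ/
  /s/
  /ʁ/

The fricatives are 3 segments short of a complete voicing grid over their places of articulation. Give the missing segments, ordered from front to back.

place of articulation  voiceless  voiced  
bilabial          ɸ         β       
alveolar          s         z       
postalveolar      —         ʒ       
palatal           ç         —       
velar             x         ɣ       
uvular            —         ʁ       
Gaps, from front to back: postalveolar lacks voiceless (/ʃ/); palatal lacks voiced (/ʝ/); uvular lacks voiceless (/χ/).

/ʃ/, /ʝ/, /χ/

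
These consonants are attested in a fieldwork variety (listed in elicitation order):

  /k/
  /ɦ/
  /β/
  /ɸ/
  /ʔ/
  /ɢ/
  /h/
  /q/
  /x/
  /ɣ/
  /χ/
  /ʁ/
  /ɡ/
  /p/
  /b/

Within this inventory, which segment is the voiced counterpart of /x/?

/x/ is a voiceless velar fricative.
The voiced counterpart is a voiced velar fricative — in this inventory, /ɣ/.

/ɣ/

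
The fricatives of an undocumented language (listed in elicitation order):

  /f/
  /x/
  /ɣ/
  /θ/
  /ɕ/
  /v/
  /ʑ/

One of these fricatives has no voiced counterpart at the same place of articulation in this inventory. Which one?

/θ/

Labiodental: /f/ ~ /v/
Alveolo-palatal: /ɕ/ ~ /ʑ/
Velar: /x/ ~ /ɣ/
Dental: only /θ/ (voiceless); no voiced partner.
So /θ/ is the unpaired segment.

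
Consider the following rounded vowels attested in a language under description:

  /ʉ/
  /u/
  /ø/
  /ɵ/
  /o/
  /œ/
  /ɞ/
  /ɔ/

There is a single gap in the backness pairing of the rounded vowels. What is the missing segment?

high: front —, central /ʉ/, back /u/.
high-mid: front /ø/, central /ɵ/, back /o/.
low-mid: front /œ/, central /ɞ/, back /ɔ/.
The high row has no front member, so the gap is the high front rounded vowel /y/.

/y/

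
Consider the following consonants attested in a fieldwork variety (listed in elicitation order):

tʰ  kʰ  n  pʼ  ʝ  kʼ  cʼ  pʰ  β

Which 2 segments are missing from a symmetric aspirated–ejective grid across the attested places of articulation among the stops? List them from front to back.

place of articulation  aspirated  ejective
bilabial          pʰ        pʼ      
alveolar          tʰ        —       
palatal           —         cʼ      
velar             kʰ        kʼ      
Gaps, from front to back: alveolar lacks ejective (/tʼ/); palatal lacks aspirated (/cʰ/).

/tʼ/, /cʰ/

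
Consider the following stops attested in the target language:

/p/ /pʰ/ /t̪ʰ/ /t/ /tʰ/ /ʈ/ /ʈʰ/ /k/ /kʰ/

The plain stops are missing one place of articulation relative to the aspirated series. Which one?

Plain: /p/ (bilabial), /t/ (alveolar), /ʈ/ (retroflex), /k/ (velar).
Aspirated: /pʰ/ (bilabial), /t̪ʰ/ (dental), /tʰ/ (alveolar), /ʈʰ/ (retroflex), /kʰ/ (velar).
Every place of articulation has a plain member except dental, where /t̪/ would be expected.

dental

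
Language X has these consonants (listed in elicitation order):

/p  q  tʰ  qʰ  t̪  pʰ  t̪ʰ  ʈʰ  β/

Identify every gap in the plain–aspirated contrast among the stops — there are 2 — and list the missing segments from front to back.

/t/, /ʈ/

place of articulation  plain     aspirated
bilabial          p         pʰ      
dental            t̪        t̪ʰ     
alveolar          —         tʰ      
retroflex         —         ʈʰ      
uvular            q         qʰ      
Gaps, from front to back: alveolar lacks plain (/t/); retroflex lacks plain (/ʈ/).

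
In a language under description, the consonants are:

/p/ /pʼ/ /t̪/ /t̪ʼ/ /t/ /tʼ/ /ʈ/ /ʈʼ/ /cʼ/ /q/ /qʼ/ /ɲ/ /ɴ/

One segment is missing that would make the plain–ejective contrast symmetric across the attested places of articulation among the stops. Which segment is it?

bilabial: plain /p/, ejective /pʼ/.
dental: plain /t̪/, ejective /t̪ʼ/.
alveolar: plain /t/, ejective /tʼ/.
retroflex: plain /ʈ/, ejective /ʈʼ/.
palatal: plain —, ejective /cʼ/.
uvular: plain /q/, ejective /qʼ/.
The palatal row has no plain member, so the gap is the plain palatal stop /c/.

/c/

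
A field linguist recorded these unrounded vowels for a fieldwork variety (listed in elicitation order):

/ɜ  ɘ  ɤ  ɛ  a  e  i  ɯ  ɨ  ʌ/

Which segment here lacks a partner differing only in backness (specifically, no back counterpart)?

/a/

High: /i/ ~ /ɨ/ ~ /ɯ/
High-mid: /e/ ~ /ɘ/ ~ /ɤ/
Low-mid: /ɛ/ ~ /ɜ/ ~ /ʌ/
Low: only /a/ (front); no back partner.
So /a/ is the unpaired segment.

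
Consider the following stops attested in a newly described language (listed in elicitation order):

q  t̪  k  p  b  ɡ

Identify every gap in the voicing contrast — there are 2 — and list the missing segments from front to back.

place of articulation  voiceless  voiced  
bilabial          p         b       
dental            t̪        —       
velar             k         ɡ       
uvular            q         —       
Gaps, from front to back: dental lacks voiced (/d̪/); uvular lacks voiced (/ɢ/).

/d̪/, /ɢ/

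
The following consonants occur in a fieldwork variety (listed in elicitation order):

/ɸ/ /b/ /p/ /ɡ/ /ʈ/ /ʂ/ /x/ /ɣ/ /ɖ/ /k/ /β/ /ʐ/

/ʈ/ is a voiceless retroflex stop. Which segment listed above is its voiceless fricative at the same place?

The voiceless fricative at the same place is a voiceless retroflex fricative — in this inventory, /ʂ/.

/ʂ/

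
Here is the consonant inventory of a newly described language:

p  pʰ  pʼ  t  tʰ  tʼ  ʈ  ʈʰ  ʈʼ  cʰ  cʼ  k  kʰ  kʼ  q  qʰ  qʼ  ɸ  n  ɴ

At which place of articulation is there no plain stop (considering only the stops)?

palatal

bilabial: plain /p/, aspirated /pʰ/, ejective /pʼ/.
alveolar: plain /t/, aspirated /tʰ/, ejective /tʼ/.
retroflex: plain /ʈ/, aspirated /ʈʰ/, ejective /ʈʼ/.
palatal: plain —, aspirated /cʰ/, ejective /cʼ/.
velar: plain /k/, aspirated /kʰ/, ejective /kʼ/.
uvular: plain /q/, aspirated /qʰ/, ejective /qʼ/.
Every place of articulation has a plain member except palatal, where /c/ would be expected.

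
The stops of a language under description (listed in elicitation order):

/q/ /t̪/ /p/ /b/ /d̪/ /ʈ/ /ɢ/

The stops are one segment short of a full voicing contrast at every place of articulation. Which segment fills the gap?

bilabial: voiceless /p/, voiced /b/.
dental: voiceless /t̪/, voiced /d̪/.
retroflex: voiceless /ʈ/, voiced —.
uvular: voiceless /q/, voiced /ɢ/.
The retroflex row has no voiced member, so the gap is the voiced retroflex stop /ɖ/.

/ɖ/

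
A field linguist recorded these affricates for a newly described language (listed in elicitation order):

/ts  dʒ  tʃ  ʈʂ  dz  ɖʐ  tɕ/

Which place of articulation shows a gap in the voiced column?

alveolo-palatal

place of articulation  voiceless  voiced  
alveolar          ts        dz      
postalveolar      tʃ        dʒ      
retroflex         ʈʂ        ɖʐ      
alveolo-palatal   tɕ        —       
Every place of articulation has a voiced member except alveolo-palatal, where /dʑ/ would be expected.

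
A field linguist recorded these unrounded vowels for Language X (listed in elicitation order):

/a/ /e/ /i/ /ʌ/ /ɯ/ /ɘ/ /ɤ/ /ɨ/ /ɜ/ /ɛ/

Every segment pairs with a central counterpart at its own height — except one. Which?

/a/

High: /i/ ~ /ɨ/ ~ /ɯ/
High-mid: /e/ ~ /ɘ/ ~ /ɤ/
Low-mid: /ɛ/ ~ /ɜ/ ~ /ʌ/
Low: only /a/ (front); no central partner.
So /a/ is the unpaired segment.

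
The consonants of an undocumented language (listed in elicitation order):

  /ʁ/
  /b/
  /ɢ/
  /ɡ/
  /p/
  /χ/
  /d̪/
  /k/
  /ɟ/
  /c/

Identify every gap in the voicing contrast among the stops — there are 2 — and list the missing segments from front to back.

/t̪/, /q/

bilabial: voiceless /p/, voiced /b/.
dental: voiceless —, voiced /d̪/.
palatal: voiceless /c/, voiced /ɟ/.
velar: voiceless /k/, voiced /ɡ/.
uvular: voiceless —, voiced /ɢ/.
Gaps, from front to back: dental lacks voiceless (/t̪/); uvular lacks voiceless (/q/).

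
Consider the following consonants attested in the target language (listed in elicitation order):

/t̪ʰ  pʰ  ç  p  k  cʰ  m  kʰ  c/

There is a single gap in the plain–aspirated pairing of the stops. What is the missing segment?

/t̪/

bilabial: plain /p/, aspirated /pʰ/.
dental: plain —, aspirated /t̪ʰ/.
palatal: plain /c/, aspirated /cʰ/.
velar: plain /k/, aspirated /kʰ/.
The dental row has no plain member, so the gap is the plain dental stop /t̪/.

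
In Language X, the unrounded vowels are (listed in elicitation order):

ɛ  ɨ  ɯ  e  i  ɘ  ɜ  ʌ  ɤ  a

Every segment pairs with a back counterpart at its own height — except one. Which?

/a/

High: /i/ ~ /ɨ/ ~ /ɯ/
High-mid: /e/ ~ /ɘ/ ~ /ɤ/
Low-mid: /ɛ/ ~ /ɜ/ ~ /ʌ/
Low: only /a/ (front); no back partner.
So /a/ is the unpaired segment.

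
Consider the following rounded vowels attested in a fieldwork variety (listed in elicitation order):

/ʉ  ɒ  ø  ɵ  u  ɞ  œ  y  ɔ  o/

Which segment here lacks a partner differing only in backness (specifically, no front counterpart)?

/ɒ/

High: /y/ ~ /ʉ/ ~ /u/
High-mid: /ø/ ~ /ɵ/ ~ /o/
Low-mid: /œ/ ~ /ɞ/ ~ /ɔ/
Low: only /ɒ/ (back); no front partner.
So /ɒ/ is the unpaired segment.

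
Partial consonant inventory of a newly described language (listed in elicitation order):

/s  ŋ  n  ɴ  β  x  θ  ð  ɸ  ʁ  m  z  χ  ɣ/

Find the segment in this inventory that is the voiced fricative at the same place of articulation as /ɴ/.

/ɴ/ is an uvular nasal.
The voiced fricative at the same place is a voiced uvular fricative — in this inventory, /ʁ/.

/ʁ/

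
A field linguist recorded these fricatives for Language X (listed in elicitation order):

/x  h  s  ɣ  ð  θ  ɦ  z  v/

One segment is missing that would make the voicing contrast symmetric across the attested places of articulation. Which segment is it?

/f/

labiodental: voiceless —, voiced /v/.
dental: voiceless /θ/, voiced /ð/.
alveolar: voiceless /s/, voiced /z/.
velar: voiceless /x/, voiced /ɣ/.
glottal: voiceless /h/, voiced /ɦ/.
The labiodental row has no voiceless member, so the gap is the voiceless labiodental fricative /f/.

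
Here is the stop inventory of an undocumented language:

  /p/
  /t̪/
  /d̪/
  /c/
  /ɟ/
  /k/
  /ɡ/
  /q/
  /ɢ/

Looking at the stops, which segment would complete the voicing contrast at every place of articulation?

place of articulation  voiceless  voiced  
bilabial          p         —       
dental            t̪        d̪      
palatal           c         ɟ       
velar             k         ɡ       
uvular            q         ɢ       
The bilabial row has no voiced member, so the gap is the voiced bilabial stop /b/.

/b/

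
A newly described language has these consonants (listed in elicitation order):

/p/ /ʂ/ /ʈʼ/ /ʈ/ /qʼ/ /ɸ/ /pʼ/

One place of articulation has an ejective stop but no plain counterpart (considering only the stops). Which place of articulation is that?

Plain: /p/ (bilabial), /ʈ/ (retroflex).
Ejective: /pʼ/ (bilabial), /ʈʼ/ (retroflex), /qʼ/ (uvular).
Every place of articulation has a plain member except uvular, where /q/ would be expected.

uvular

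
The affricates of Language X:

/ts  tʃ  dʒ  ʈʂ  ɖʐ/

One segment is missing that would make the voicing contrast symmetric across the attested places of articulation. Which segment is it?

alveolar: voiceless /ts/, voiced —.
postalveolar: voiceless /tʃ/, voiced /dʒ/.
retroflex: voiceless /ʈʂ/, voiced /ɖʐ/.
The alveolar row has no voiced member, so the gap is the voiced alveolar affricate /dz/.

/dz/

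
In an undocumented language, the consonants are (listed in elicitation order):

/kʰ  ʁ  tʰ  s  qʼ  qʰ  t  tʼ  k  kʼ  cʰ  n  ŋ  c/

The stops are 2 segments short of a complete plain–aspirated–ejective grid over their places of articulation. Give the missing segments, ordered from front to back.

/cʼ/, /q/

alveolar: plain /t/, aspirated /tʰ/, ejective /tʼ/.
palatal: plain /c/, aspirated /cʰ/, ejective —.
velar: plain /k/, aspirated /kʰ/, ejective /kʼ/.
uvular: plain —, aspirated /qʰ/, ejective /qʼ/.
Gaps, from front to back: palatal lacks ejective (/cʼ/); uvular lacks plain (/q/).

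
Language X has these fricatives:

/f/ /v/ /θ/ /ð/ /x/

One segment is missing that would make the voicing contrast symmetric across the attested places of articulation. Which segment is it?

Voiceless: /f/ (labiodental), /θ/ (dental), /x/ (velar).
Voiced: /v/ (labiodental), /ð/ (dental).
The velar row has no voiced member, so the gap is the voiced velar fricative /ɣ/.

/ɣ/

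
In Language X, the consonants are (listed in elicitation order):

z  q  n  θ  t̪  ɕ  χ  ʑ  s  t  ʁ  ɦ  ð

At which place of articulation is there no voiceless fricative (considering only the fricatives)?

place of articulation  voiceless  voiced  
dental            θ         ð       
alveolar          s         z       
alveolo-palatal   ɕ         ʑ       
uvular            χ         ʁ       
glottal           —         ɦ       
Every place of articulation has a voiceless member except glottal, where /h/ would be expected.

glottal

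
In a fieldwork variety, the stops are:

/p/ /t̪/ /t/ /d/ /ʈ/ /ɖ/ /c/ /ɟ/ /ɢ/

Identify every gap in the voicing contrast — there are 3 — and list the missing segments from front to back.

/b/, /d̪/, /q/

place of articulation  voiceless  voiced  
bilabial          p         —       
dental            t̪        —       
alveolar          t         d       
retroflex         ʈ         ɖ       
palatal           c         ɟ       
uvular            —         ɢ       
Gaps, from front to back: bilabial lacks voiced (/b/); dental lacks voiced (/d̪/); uvular lacks voiceless (/q/).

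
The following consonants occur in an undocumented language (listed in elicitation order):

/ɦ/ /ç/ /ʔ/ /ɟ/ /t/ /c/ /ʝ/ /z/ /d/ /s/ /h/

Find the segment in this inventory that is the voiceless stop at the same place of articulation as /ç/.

/c/

/ç/ is a voiceless palatal fricative.
The voiceless stop at the same place is a voiceless palatal stop — in this inventory, /c/.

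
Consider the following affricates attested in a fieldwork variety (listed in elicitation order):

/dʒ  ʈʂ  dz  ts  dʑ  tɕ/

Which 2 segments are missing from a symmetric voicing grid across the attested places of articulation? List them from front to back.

/tʃ/, /ɖʐ/

place of articulation  voiceless  voiced  
alveolar          ts        dz      
postalveolar      —         dʒ      
retroflex         ʈʂ        —       
alveolo-palatal   tɕ        dʑ      
Gaps, from front to back: postalveolar lacks voiceless (/tʃ/); retroflex lacks voiced (/ɖʐ/).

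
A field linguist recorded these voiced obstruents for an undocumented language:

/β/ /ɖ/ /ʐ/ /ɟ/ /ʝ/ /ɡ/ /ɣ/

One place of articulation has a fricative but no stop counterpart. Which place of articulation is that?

bilabial

place of articulation  stop      fricative
bilabial          —         β       
retroflex         ɖ         ʐ       
palatal           ɟ         ʝ       
velar             ɡ         ɣ       
Every place of articulation has a stop member except bilabial, where /b/ would be expected.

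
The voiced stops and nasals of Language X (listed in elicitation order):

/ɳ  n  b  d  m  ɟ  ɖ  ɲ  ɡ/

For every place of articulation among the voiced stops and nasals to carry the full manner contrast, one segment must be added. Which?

/ŋ/

place of articulation  oral stop  nasal   
bilabial          b         m       
alveolar          d         n       
retroflex         ɖ         ɳ       
palatal           ɟ         ɲ       
velar             ɡ         —       
The velar row has no nasal member, so the gap is the velar nasal /ŋ/.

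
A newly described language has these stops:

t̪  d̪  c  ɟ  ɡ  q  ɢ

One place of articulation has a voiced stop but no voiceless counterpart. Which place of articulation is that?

Voiceless: /t̪/ (dental), /c/ (palatal), /q/ (uvular).
Voiced: /d̪/ (dental), /ɟ/ (palatal), /ɡ/ (velar), /ɢ/ (uvular).
Every place of articulation has a voiceless member except velar, where /k/ would be expected.

velar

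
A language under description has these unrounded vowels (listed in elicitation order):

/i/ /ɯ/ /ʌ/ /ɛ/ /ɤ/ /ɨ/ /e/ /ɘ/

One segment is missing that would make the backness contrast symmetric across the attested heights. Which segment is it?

/ɜ/

high: front /i/, central /ɨ/, back /ɯ/.
high-mid: front /e/, central /ɘ/, back /ɤ/.
low-mid: front /ɛ/, central —, back /ʌ/.
The low-mid row has no central member, so the gap is the low-mid central unrounded vowel /ɜ/.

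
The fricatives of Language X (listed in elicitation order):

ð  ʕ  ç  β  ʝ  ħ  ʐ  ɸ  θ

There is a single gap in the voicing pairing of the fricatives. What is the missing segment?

/ʂ/

bilabial: voiceless /ɸ/, voiced /β/.
dental: voiceless /θ/, voiced /ð/.
retroflex: voiceless —, voiced /ʐ/.
palatal: voiceless /ç/, voiced /ʝ/.
pharyngeal: voiceless /ħ/, voiced /ʕ/.
The retroflex row has no voiceless member, so the gap is the voiceless retroflex fricative /ʂ/.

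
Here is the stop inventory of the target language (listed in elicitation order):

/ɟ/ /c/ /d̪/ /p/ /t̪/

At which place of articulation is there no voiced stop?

place of articulation  voiceless  voiced  
bilabial          p         —       
dental            t̪        d̪      
palatal           c         ɟ       
Every place of articulation has a voiced member except bilabial, where /b/ would be expected.

bilabial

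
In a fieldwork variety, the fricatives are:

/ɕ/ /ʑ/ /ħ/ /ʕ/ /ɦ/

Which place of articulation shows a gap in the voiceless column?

glottal

Voiceless: /ɕ/ (alveolo-palatal), /ħ/ (pharyngeal).
Voiced: /ʑ/ (alveolo-palatal), /ʕ/ (pharyngeal), /ɦ/ (glottal).
Every place of articulation has a voiceless member except glottal, where /h/ would be expected.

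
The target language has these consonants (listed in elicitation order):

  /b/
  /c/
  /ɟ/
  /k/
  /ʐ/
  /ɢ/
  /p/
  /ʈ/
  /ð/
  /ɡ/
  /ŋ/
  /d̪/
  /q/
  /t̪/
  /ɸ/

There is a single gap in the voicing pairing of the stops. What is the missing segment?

bilabial: voiceless /p/, voiced /b/.
dental: voiceless /t̪/, voiced /d̪/.
retroflex: voiceless /ʈ/, voiced —.
palatal: voiceless /c/, voiced /ɟ/.
velar: voiceless /k/, voiced /ɡ/.
uvular: voiceless /q/, voiced /ɢ/.
The retroflex row has no voiced member, so the gap is the voiced retroflex stop /ɖ/.

/ɖ/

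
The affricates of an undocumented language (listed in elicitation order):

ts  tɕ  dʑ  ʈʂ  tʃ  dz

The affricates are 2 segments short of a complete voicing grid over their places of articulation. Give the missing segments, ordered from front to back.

Voiceless: /ts/ (alveolar), /tʃ/ (postalveolar), /ʈʂ/ (retroflex), /tɕ/ (alveolo-palatal).
Voiced: /dz/ (alveolar), /dʑ/ (alveolo-palatal).
Gaps, from front to back: postalveolar lacks voiced (/dʒ/); retroflex lacks voiced (/ɖʐ/).

/dʒ/, /ɖʐ/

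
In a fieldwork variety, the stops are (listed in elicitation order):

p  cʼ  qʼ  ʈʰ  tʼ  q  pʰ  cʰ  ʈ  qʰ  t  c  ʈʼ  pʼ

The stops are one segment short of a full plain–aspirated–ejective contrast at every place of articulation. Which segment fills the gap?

/tʰ/

Plain: /p/ (bilabial), /t/ (alveolar), /ʈ/ (retroflex), /c/ (palatal), /q/ (uvular).
Aspirated: /pʰ/ (bilabial), /ʈʰ/ (retroflex), /cʰ/ (palatal), /qʰ/ (uvular).
Ejective: /pʼ/ (bilabial), /tʼ/ (alveolar), /ʈʼ/ (retroflex), /cʼ/ (palatal), /qʼ/ (uvular).
The alveolar row has no aspirated member, so the gap is the aspirated alveolar stop /tʰ/.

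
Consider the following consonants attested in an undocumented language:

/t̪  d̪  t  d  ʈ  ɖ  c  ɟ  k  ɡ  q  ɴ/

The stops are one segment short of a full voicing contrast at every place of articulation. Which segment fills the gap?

/ɢ/

dental: voiceless /t̪/, voiced /d̪/.
alveolar: voiceless /t/, voiced /d/.
retroflex: voiceless /ʈ/, voiced /ɖ/.
palatal: voiceless /c/, voiced /ɟ/.
velar: voiceless /k/, voiced /ɡ/.
uvular: voiceless /q/, voiced —.
The uvular row has no voiced member, so the gap is the voiced uvular stop /ɢ/.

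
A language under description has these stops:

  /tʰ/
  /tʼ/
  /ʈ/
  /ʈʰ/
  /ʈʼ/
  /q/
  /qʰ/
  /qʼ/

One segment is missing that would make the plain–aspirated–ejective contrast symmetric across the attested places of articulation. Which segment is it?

/t/

Plain: /ʈ/ (retroflex), /q/ (uvular).
Aspirated: /tʰ/ (alveolar), /ʈʰ/ (retroflex), /qʰ/ (uvular).
Ejective: /tʼ/ (alveolar), /ʈʼ/ (retroflex), /qʼ/ (uvular).
The alveolar row has no plain member, so the gap is the plain alveolar stop /t/.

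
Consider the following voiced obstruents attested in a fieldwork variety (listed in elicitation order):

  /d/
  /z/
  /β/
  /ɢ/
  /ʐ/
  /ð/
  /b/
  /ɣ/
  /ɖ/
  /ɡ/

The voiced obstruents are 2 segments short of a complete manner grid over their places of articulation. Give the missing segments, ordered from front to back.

/d̪/, /ʁ/

Stop: /b/ (bilabial), /d/ (alveolar), /ɖ/ (retroflex), /ɡ/ (velar), /ɢ/ (uvular).
Fricative: /β/ (bilabial), /ð/ (dental), /z/ (alveolar), /ʐ/ (retroflex), /ɣ/ (velar).
Gaps, from front to back: dental lacks stop (/d̪/); uvular lacks fricative (/ʁ/).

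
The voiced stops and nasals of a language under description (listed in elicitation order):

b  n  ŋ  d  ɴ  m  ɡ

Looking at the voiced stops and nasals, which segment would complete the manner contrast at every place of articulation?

/ɢ/

place of articulation  oral stop  nasal   
bilabial          b         m       
alveolar          d         n       
velar             ɡ         ŋ       
uvular            —         ɴ       
The uvular row has no oral stop member, so the gap is the uvular oral stop /ɢ/.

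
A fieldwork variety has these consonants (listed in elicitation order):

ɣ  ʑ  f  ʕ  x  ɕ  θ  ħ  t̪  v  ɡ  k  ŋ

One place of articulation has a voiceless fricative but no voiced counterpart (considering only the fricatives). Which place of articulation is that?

labiodental: voiceless /f/, voiced /v/.
dental: voiceless /θ/, voiced —.
alveolo-palatal: voiceless /ɕ/, voiced /ʑ/.
velar: voiceless /x/, voiced /ɣ/.
pharyngeal: voiceless /ħ/, voiced /ʕ/.
Every place of articulation has a voiced member except dental, where /ð/ would be expected.

dental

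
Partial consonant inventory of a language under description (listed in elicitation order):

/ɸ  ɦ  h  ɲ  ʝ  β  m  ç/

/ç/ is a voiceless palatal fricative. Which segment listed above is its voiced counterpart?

The voiced counterpart is a voiced palatal fricative — in this inventory, /ʝ/.

/ʝ/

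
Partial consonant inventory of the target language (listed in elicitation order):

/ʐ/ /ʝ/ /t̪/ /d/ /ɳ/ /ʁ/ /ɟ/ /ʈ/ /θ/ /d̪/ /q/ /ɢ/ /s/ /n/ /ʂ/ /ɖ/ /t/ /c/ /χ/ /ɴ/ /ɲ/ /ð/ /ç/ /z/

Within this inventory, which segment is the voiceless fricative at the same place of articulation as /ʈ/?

/ʈ/ is a voiceless retroflex stop.
The voiceless fricative at the same place is a voiceless retroflex fricative — in this inventory, /ʂ/.

/ʂ/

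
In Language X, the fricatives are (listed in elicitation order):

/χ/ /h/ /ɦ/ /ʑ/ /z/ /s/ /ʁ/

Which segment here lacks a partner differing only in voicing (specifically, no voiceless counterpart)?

Alveolar: /s/ ~ /z/
Uvular: /χ/ ~ /ʁ/
Glottal: /h/ ~ /ɦ/
Alveolo-palatal: only /ʑ/ (voiced); no voiceless partner.
So /ʑ/ is the unpaired segment.

/ʑ/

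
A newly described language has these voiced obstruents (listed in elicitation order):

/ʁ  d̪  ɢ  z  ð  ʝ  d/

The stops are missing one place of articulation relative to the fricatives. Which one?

place of articulation  stop      fricative
dental            d̪        ð       
alveolar          d         z       
palatal           —         ʝ       
uvular            ɢ         ʁ       
Every place of articulation has a stop member except palatal, where /ɟ/ would be expected.

palatal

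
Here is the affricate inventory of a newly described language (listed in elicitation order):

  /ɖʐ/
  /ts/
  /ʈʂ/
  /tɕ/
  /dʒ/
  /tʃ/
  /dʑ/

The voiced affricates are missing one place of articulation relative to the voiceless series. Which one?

alveolar

Voiceless: /ts/ (alveolar), /tʃ/ (postalveolar), /ʈʂ/ (retroflex), /tɕ/ (alveolo-palatal).
Voiced: /dʒ/ (postalveolar), /ɖʐ/ (retroflex), /dʑ/ (alveolo-palatal).
Every place of articulation has a voiced member except alveolar, where /dz/ would be expected.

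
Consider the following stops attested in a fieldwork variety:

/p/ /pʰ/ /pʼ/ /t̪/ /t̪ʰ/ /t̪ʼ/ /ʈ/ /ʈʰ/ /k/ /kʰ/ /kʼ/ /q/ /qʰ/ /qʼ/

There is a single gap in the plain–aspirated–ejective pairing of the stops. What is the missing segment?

Plain: /p/ (bilabial), /t̪/ (dental), /ʈ/ (retroflex), /k/ (velar), /q/ (uvular).
Aspirated: /pʰ/ (bilabial), /t̪ʰ/ (dental), /ʈʰ/ (retroflex), /kʰ/ (velar), /qʰ/ (uvular).
Ejective: /pʼ/ (bilabial), /t̪ʼ/ (dental), /kʼ/ (velar), /qʼ/ (uvular).
The retroflex row has no ejective member, so the gap is the ejective retroflex stop /ʈʼ/.

/ʈʼ/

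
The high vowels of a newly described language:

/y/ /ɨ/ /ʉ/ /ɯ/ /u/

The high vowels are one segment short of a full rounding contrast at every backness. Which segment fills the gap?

Unrounded: /ɨ/ (central), /ɯ/ (back).
Rounded: /y/ (front), /ʉ/ (central), /u/ (back).
The front row has no unrounded member, so the gap is the front unrounded vowel /i/.

/i/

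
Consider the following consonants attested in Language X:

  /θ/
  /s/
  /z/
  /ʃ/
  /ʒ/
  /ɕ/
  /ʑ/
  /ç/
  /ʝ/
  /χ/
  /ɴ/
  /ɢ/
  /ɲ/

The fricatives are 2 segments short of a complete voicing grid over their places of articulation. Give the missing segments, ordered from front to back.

/ð/, /ʁ/

place of articulation  voiceless  voiced  
dental            θ         —       
alveolar          s         z       
postalveolar      ʃ         ʒ       
alveolo-palatal   ɕ         ʑ       
palatal           ç         ʝ       
uvular            χ         —       
Gaps, from front to back: dental lacks voiced (/ð/); uvular lacks voiced (/ʁ/).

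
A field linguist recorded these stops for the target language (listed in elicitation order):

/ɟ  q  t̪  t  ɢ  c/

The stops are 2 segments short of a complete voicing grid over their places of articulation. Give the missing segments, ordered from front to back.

/d̪/, /d/

dental: voiceless /t̪/, voiced —.
alveolar: voiceless /t/, voiced —.
palatal: voiceless /c/, voiced /ɟ/.
uvular: voiceless /q/, voiced /ɢ/.
Gaps, from front to back: dental lacks voiced (/d̪/); alveolar lacks voiced (/d/).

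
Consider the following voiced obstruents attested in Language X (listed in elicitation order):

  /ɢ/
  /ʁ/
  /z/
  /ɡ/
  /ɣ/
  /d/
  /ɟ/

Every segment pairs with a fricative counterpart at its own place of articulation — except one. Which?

/ɟ/

Alveolar: /d/ ~ /z/
Velar: /ɡ/ ~ /ɣ/
Uvular: /ɢ/ ~ /ʁ/
Palatal: only /ɟ/ (stop); no fricative partner.
So /ɟ/ is the unpaired segment.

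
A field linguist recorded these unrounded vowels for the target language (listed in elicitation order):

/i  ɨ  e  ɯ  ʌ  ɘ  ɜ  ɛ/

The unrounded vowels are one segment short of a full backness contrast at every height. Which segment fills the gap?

/ɤ/

high: front /i/, central /ɨ/, back /ɯ/.
high-mid: front /e/, central /ɘ/, back —.
low-mid: front /ɛ/, central /ɜ/, back /ʌ/.
The high-mid row has no back member, so the gap is the high-mid back unrounded vowel /ɤ/.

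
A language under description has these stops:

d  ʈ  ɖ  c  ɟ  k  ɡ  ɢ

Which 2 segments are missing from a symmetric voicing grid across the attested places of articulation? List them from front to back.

/t/, /q/

place of articulation  voiceless  voiced  
alveolar          —         d       
retroflex         ʈ         ɖ       
palatal           c         ɟ       
velar             k         ɡ       
uvular            —         ɢ       
Gaps, from front to back: alveolar lacks voiceless (/t/); uvular lacks voiceless (/q/).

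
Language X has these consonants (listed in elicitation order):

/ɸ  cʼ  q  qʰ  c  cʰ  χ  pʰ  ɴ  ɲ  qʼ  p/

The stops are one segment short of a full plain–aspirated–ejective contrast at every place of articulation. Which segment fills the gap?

place of articulation  plain     aspirated  ejective
bilabial          p         pʰ        —       
palatal           c         cʰ        cʼ      
uvular            q         qʰ        qʼ      
The bilabial row has no ejective member, so the gap is the ejective bilabial stop /pʼ/.

/pʼ/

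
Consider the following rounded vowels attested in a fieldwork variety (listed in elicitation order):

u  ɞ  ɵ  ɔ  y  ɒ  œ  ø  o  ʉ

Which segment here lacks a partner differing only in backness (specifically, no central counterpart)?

/ɒ/

High: /y/ ~ /ʉ/ ~ /u/
High-mid: /ø/ ~ /ɵ/ ~ /o/
Low-mid: /œ/ ~ /ɞ/ ~ /ɔ/
Low: only /ɒ/ (back); no central partner.
So /ɒ/ is the unpaired segment.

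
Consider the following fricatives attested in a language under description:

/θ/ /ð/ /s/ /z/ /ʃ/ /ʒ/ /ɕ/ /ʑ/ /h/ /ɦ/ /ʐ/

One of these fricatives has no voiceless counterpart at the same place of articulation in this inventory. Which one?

/ʐ/

Dental: /θ/ ~ /ð/
Alveolar: /s/ ~ /z/
Postalveolar: /ʃ/ ~ /ʒ/
Alveolo-palatal: /ɕ/ ~ /ʑ/
Glottal: /h/ ~ /ɦ/
Retroflex: only /ʐ/ (voiced); no voiceless partner.
So /ʐ/ is the unpaired segment.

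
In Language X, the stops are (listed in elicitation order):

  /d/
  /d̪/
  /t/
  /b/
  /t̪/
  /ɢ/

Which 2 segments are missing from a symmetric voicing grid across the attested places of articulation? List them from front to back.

/p/, /q/

place of articulation  voiceless  voiced  
bilabial          —         b       
dental            t̪        d̪      
alveolar          t         d       
uvular            —         ɢ       
Gaps, from front to back: bilabial lacks voiceless (/p/); uvular lacks voiceless (/q/).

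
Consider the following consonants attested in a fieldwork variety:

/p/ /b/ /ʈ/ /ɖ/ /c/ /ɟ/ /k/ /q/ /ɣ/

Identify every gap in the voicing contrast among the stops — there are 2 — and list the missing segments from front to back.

bilabial: voiceless /p/, voiced /b/.
retroflex: voiceless /ʈ/, voiced /ɖ/.
palatal: voiceless /c/, voiced /ɟ/.
velar: voiceless /k/, voiced —.
uvular: voiceless /q/, voiced —.
Gaps, from front to back: velar lacks voiced (/ɡ/); uvular lacks voiced (/ɢ/).

/ɡ/, /ɢ/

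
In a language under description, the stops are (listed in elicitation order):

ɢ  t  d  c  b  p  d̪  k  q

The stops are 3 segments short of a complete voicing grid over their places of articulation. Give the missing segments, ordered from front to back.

Voiceless: /p/ (bilabial), /t/ (alveolar), /c/ (palatal), /k/ (velar), /q/ (uvular).
Voiced: /b/ (bilabial), /d̪/ (dental), /d/ (alveolar), /ɢ/ (uvular).
Gaps, from front to back: dental lacks voiceless (/t̪/); palatal lacks voiced (/ɟ/); velar lacks voiced (/ɡ/).

/t̪/, /ɟ/, /ɡ/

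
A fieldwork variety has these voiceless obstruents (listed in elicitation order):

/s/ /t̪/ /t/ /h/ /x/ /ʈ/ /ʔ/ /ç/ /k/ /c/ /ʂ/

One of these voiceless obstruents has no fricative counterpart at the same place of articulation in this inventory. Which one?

Alveolar: /t/ ~ /s/
Retroflex: /ʈ/ ~ /ʂ/
Palatal: /c/ ~ /ç/
Velar: /k/ ~ /x/
Glottal: /ʔ/ ~ /h/
Dental: only /t̪/ (stop); no fricative partner.
So /t̪/ is the unpaired segment.

/t̪/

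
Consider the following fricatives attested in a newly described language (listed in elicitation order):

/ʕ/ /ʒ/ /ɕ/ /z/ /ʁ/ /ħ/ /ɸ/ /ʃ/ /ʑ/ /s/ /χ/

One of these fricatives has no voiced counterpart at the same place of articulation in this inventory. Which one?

Alveolar: /s/ ~ /z/
Postalveolar: /ʃ/ ~ /ʒ/
Alveolo-palatal: /ɕ/ ~ /ʑ/
Uvular: /χ/ ~ /ʁ/
Pharyngeal: /ħ/ ~ /ʕ/
Bilabial: only /ɸ/ (voiceless); no voiced partner.
So /ɸ/ is the unpaired segment.

/ɸ/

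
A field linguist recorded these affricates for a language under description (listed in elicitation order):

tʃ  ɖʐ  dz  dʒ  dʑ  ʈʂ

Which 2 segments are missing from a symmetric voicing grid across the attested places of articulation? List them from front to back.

/ts/, /tɕ/

Voiceless: /tʃ/ (postalveolar), /ʈʂ/ (retroflex).
Voiced: /dz/ (alveolar), /dʒ/ (postalveolar), /ɖʐ/ (retroflex), /dʑ/ (alveolo-palatal).
Gaps, from front to back: alveolar lacks voiceless (/ts/); alveolo-palatal lacks voiceless (/tɕ/).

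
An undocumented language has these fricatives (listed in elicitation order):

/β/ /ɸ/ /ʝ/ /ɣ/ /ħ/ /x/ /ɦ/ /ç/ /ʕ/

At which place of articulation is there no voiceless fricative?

glottal

Voiceless: /ɸ/ (bilabial), /ç/ (palatal), /x/ (velar), /ħ/ (pharyngeal).
Voiced: /β/ (bilabial), /ʝ/ (palatal), /ɣ/ (velar), /ʕ/ (pharyngeal), /ɦ/ (glottal).
Every place of articulation has a voiceless member except glottal, where /h/ would be expected.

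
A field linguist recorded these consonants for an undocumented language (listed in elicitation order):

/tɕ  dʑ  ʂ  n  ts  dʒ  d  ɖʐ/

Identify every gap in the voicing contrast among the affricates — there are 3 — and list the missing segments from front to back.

/dz/, /tʃ/, /ʈʂ/

place of articulation  voiceless  voiced  
alveolar          ts        —       
postalveolar      —         dʒ      
retroflex         —         ɖʐ      
alveolo-palatal   tɕ        dʑ      
Gaps, from front to back: alveolar lacks voiced (/dz/); postalveolar lacks voiceless (/tʃ/); retroflex lacks voiceless (/ʈʂ/).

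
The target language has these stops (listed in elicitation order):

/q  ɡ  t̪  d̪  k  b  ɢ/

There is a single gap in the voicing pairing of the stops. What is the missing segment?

bilabial: voiceless —, voiced /b/.
dental: voiceless /t̪/, voiced /d̪/.
velar: voiceless /k/, voiced /ɡ/.
uvular: voiceless /q/, voiced /ɢ/.
The bilabial row has no voiceless member, so the gap is the voiceless bilabial stop /p/.

/p/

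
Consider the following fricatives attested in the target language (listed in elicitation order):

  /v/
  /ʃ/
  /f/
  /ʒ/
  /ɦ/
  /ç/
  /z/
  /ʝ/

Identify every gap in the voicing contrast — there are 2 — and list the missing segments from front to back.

labiodental: voiceless /f/, voiced /v/.
alveolar: voiceless —, voiced /z/.
postalveolar: voiceless /ʃ/, voiced /ʒ/.
palatal: voiceless /ç/, voiced /ʝ/.
glottal: voiceless —, voiced /ɦ/.
Gaps, from front to back: alveolar lacks voiceless (/s/); glottal lacks voiceless (/h/).

/s/, /h/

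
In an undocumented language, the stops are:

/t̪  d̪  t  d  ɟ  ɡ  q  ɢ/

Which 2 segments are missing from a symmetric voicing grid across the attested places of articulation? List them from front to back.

Voiceless: /t̪/ (dental), /t/ (alveolar), /q/ (uvular).
Voiced: /d̪/ (dental), /d/ (alveolar), /ɟ/ (palatal), /ɡ/ (velar), /ɢ/ (uvular).
Gaps, from front to back: palatal lacks voiceless (/c/); velar lacks voiceless (/k/).

/c/, /k/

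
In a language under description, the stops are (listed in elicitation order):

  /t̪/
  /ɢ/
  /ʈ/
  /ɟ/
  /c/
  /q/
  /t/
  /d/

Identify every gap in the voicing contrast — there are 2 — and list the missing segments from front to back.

Voiceless: /t̪/ (dental), /t/ (alveolar), /ʈ/ (retroflex), /c/ (palatal), /q/ (uvular).
Voiced: /d/ (alveolar), /ɟ/ (palatal), /ɢ/ (uvular).
Gaps, from front to back: dental lacks voiced (/d̪/); retroflex lacks voiced (/ɖ/).

/d̪/, /ɖ/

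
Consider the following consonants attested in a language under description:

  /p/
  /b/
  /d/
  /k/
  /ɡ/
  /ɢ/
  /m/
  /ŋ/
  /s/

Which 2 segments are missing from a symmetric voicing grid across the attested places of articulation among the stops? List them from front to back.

Voiceless: /p/ (bilabial), /k/ (velar).
Voiced: /b/ (bilabial), /d/ (alveolar), /ɡ/ (velar), /ɢ/ (uvular).
Gaps, from front to back: alveolar lacks voiceless (/t/); uvular lacks voiceless (/q/).

/t/, /q/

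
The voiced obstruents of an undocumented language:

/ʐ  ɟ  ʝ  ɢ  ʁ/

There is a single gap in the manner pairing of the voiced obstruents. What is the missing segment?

/ɖ/

retroflex: stop —, fricative /ʐ/.
palatal: stop /ɟ/, fricative /ʝ/.
uvular: stop /ɢ/, fricative /ʁ/.
The retroflex row has no stop member, so the gap is the retroflex stop /ɖ/.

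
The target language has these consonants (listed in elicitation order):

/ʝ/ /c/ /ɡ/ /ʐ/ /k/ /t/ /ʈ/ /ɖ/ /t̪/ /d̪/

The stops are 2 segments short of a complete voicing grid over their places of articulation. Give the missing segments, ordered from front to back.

/d/, /ɟ/

place of articulation  voiceless  voiced  
dental            t̪        d̪      
alveolar          t         —       
retroflex         ʈ         ɖ       
palatal           c         —       
velar             k         ɡ       
Gaps, from front to back: alveolar lacks voiced (/d/); palatal lacks voiced (/ɟ/).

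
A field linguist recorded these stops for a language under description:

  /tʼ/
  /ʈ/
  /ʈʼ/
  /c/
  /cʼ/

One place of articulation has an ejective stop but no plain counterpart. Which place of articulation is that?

alveolar

place of articulation  plain     ejective
alveolar          —         tʼ      
retroflex         ʈ         ʈʼ      
palatal           c         cʼ      
Every place of articulation has a plain member except alveolar, where /t/ would be expected.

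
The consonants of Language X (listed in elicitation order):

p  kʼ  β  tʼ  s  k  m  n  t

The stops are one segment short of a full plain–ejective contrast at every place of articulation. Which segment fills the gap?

/pʼ/

bilabial: plain /p/, ejective —.
alveolar: plain /t/, ejective /tʼ/.
velar: plain /k/, ejective /kʼ/.
The bilabial row has no ejective member, so the gap is the ejective bilabial stop /pʼ/.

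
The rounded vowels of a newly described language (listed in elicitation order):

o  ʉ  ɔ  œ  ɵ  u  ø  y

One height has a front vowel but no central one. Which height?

Front: /y/ (high), /ø/ (high-mid), /œ/ (low-mid).
Central: /ʉ/ (high), /ɵ/ (high-mid).
Back: /u/ (high), /o/ (high-mid), /ɔ/ (low-mid).
Every height has a central member except low-mid, where /ɞ/ would be expected.

low-mid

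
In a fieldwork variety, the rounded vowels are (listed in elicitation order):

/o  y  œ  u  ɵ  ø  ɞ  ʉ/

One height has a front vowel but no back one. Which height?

Front: /y/ (high), /ø/ (high-mid), /œ/ (low-mid).
Central: /ʉ/ (high), /ɵ/ (high-mid), /ɞ/ (low-mid).
Back: /u/ (high), /o/ (high-mid).
Every height has a back member except low-mid, where /ɔ/ would be expected.

low-mid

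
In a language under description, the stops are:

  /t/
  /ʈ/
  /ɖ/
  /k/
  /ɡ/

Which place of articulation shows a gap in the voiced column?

Voiceless: /t/ (alveolar), /ʈ/ (retroflex), /k/ (velar).
Voiced: /ɖ/ (retroflex), /ɡ/ (velar).
Every place of articulation has a voiced member except alveolar, where /d/ would be expected.

alveolar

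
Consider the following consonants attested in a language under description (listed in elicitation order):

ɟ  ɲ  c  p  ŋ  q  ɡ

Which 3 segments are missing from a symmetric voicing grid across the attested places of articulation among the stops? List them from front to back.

bilabial: voiceless /p/, voiced —.
palatal: voiceless /c/, voiced /ɟ/.
velar: voiceless —, voiced /ɡ/.
uvular: voiceless /q/, voiced —.
Gaps, from front to back: bilabial lacks voiced (/b/); velar lacks voiceless (/k/); uvular lacks voiced (/ɢ/).

/b/, /k/, /ɢ/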